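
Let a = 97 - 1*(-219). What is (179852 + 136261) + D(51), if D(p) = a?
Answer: 316429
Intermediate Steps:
a = 316 (a = 97 + 219 = 316)
D(p) = 316
(179852 + 136261) + D(51) = (179852 + 136261) + 316 = 316113 + 316 = 316429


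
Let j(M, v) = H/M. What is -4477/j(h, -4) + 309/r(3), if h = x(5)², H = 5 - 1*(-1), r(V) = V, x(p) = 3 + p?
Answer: -142955/3 ≈ -47652.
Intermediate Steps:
H = 6 (H = 5 + 1 = 6)
h = 64 (h = (3 + 5)² = 8² = 64)
j(M, v) = 6/M
-4477/j(h, -4) + 309/r(3) = -4477/(6/64) + 309/3 = -4477/(6*(1/64)) + 309*(⅓) = -4477/3/32 + 103 = -4477*32/3 + 103 = -143264/3 + 103 = -142955/3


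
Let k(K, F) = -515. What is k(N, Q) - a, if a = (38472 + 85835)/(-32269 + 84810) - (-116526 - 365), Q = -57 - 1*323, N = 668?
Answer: -6168752953/52541 ≈ -1.1741e+5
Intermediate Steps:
Q = -380 (Q = -57 - 323 = -380)
a = 6141694338/52541 (a = 124307/52541 - 1*(-116891) = 124307*(1/52541) + 116891 = 124307/52541 + 116891 = 6141694338/52541 ≈ 1.1689e+5)
k(N, Q) - a = -515 - 1*6141694338/52541 = -515 - 6141694338/52541 = -6168752953/52541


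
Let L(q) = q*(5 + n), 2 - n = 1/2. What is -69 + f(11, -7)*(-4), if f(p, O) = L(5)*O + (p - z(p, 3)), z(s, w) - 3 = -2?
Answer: 801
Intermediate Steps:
n = 3/2 (n = 2 - 1/2 = 2 - 1*½ = 2 - ½ = 3/2 ≈ 1.5000)
z(s, w) = 1 (z(s, w) = 3 - 2 = 1)
L(q) = 13*q/2 (L(q) = q*(5 + 3/2) = q*(13/2) = 13*q/2)
f(p, O) = -1 + p + 65*O/2 (f(p, O) = ((13/2)*5)*O + (p - 1*1) = 65*O/2 + (p - 1) = 65*O/2 + (-1 + p) = -1 + p + 65*O/2)
-69 + f(11, -7)*(-4) = -69 + (-1 + 11 + (65/2)*(-7))*(-4) = -69 + (-1 + 11 - 455/2)*(-4) = -69 - 435/2*(-4) = -69 + 870 = 801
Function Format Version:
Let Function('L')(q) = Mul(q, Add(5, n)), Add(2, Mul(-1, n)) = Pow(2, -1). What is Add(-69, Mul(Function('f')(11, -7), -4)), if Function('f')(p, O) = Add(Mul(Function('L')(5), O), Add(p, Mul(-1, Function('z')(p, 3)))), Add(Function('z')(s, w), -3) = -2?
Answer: 801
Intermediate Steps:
n = Rational(3, 2) (n = Add(2, Mul(-1, Pow(2, -1))) = Add(2, Mul(-1, Rational(1, 2))) = Add(2, Rational(-1, 2)) = Rational(3, 2) ≈ 1.5000)
Function('z')(s, w) = 1 (Function('z')(s, w) = Add(3, -2) = 1)
Function('L')(q) = Mul(Rational(13, 2), q) (Function('L')(q) = Mul(q, Add(5, Rational(3, 2))) = Mul(q, Rational(13, 2)) = Mul(Rational(13, 2), q))
Function('f')(p, O) = Add(-1, p, Mul(Rational(65, 2), O)) (Function('f')(p, O) = Add(Mul(Mul(Rational(13, 2), 5), O), Add(p, Mul(-1, 1))) = Add(Mul(Rational(65, 2), O), Add(p, -1)) = Add(Mul(Rational(65, 2), O), Add(-1, p)) = Add(-1, p, Mul(Rational(65, 2), O)))
Add(-69, Mul(Function('f')(11, -7), -4)) = Add(-69, Mul(Add(-1, 11, Mul(Rational(65, 2), -7)), -4)) = Add(-69, Mul(Add(-1, 11, Rational(-455, 2)), -4)) = Add(-69, Mul(Rational(-435, 2), -4)) = Add(-69, 870) = 801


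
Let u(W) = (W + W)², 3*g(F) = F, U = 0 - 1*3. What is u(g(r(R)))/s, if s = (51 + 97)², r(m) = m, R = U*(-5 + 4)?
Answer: 1/5476 ≈ 0.00018262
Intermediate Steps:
U = -3 (U = 0 - 3 = -3)
R = 3 (R = -3*(-5 + 4) = -3*(-1) = 3)
g(F) = F/3
s = 21904 (s = 148² = 21904)
u(W) = 4*W² (u(W) = (2*W)² = 4*W²)
u(g(r(R)))/s = (4*((⅓)*3)²)/21904 = (4*1²)*(1/21904) = (4*1)*(1/21904) = 4*(1/21904) = 1/5476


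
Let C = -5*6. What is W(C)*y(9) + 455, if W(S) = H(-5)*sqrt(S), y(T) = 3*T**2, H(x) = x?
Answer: 455 - 1215*I*sqrt(30) ≈ 455.0 - 6654.8*I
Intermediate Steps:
C = -30
W(S) = -5*sqrt(S)
W(C)*y(9) + 455 = (-5*I*sqrt(30))*(3*9**2) + 455 = (-5*I*sqrt(30))*(3*81) + 455 = -5*I*sqrt(30)*243 + 455 = -1215*I*sqrt(30) + 455 = 455 - 1215*I*sqrt(30)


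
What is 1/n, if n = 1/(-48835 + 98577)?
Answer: 49742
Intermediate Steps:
n = 1/49742 ≈ 2.0104e-5
1/n = 1/(1/49742) = 49742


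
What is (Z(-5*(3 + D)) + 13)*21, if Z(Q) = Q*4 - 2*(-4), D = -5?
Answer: 1281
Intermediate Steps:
Z(Q) = 8 + 4*Q (Z(Q) = 4*Q + 8 = 8 + 4*Q)
(Z(-5*(3 + D)) + 13)*21 = ((8 + 4*(-5*(3 - 5))) + 13)*21 = ((8 + 4*(-5*(-2))) + 13)*21 = ((8 + 4*10) + 13)*21 = ((8 + 40) + 13)*21 = (48 + 13)*21 = 61*21 = 1281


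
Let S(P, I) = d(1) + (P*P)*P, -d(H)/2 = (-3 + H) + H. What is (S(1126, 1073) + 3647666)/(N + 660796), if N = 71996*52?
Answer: 357819011/1101147 ≈ 324.95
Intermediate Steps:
N = 3743792
d(H) = 6 - 4*H (d(H) = -2*((-3 + H) + H) = -2*(-3 + 2*H) = 6 - 4*H)
S(P, I) = 2 + P³ (S(P, I) = (6 - 4*1) + (P*P)*P = (6 - 4) + P²*P = 2 + P³)
(S(1126, 1073) + 3647666)/(N + 660796) = ((2 + 1126³) + 3647666)/(3743792 + 660796) = ((2 + 1427628376) + 3647666)/4404588 = (1427628378 + 3647666)*(1/4404588) = 1431276044*(1/4404588) = 357819011/1101147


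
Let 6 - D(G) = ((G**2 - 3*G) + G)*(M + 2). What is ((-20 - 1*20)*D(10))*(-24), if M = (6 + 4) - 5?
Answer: -531840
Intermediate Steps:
M = 5 (M = 10 - 5 = 5)
D(G) = 6 - 7*G**2 + 14*G (D(G) = 6 - ((G**2 - 3*G) + G)*(5 + 2) = 6 - (G**2 - 2*G)*7 = 6 - (-14*G + 7*G**2) = 6 + (-7*G**2 + 14*G) = 6 - 7*G**2 + 14*G)
((-20 - 1*20)*D(10))*(-24) = ((-20 - 1*20)*(6 - 7*10**2 + 14*10))*(-24) = ((-20 - 20)*(6 - 7*100 + 140))*(-24) = -40*(6 - 700 + 140)*(-24) = -40*(-554)*(-24) = 22160*(-24) = -531840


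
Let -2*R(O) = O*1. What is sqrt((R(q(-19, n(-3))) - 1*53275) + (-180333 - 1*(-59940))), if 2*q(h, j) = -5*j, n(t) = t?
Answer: I*sqrt(694687)/2 ≈ 416.74*I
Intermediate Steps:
q(h, j) = -5*j/2 (q(h, j) = (-5*j)/2 = -5*j/2)
R(O) = -O/2
sqrt((R(q(-19, n(-3))) - 1*53275) + (-180333 - 1*(-59940))) = sqrt((-(-5)*(-3)/4 - 1*53275) + (-180333 - 1*(-59940))) = sqrt((-1/2*15/2 - 53275) + (-180333 + 59940)) = sqrt((-15/4 - 53275) - 120393) = sqrt(-213115/4 - 120393) = sqrt(-694687/4) = I*sqrt(694687)/2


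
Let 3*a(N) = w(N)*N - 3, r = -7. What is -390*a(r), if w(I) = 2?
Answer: 2210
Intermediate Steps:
a(N) = -1 + 2*N/3 (a(N) = (2*N - 3)/3 = (-3 + 2*N)/3 = -1 + 2*N/3)
-390*a(r) = -390*(-1 + (⅔)*(-7)) = -390*(-1 - 14/3) = -390*(-17/3) = 2210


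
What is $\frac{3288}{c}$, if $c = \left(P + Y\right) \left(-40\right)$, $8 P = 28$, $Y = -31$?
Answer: $\frac{822}{275} \approx 2.9891$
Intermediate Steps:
$P = \frac{7}{2}$ ($P = \frac{1}{8} \cdot 28 = \frac{7}{2} \approx 3.5$)
$c = 1100$ ($c = \left(\frac{7}{2} - 31\right) \left(-40\right) = \left(- \frac{55}{2}\right) \left(-40\right) = 1100$)
$\frac{3288}{c} = \frac{3288}{1100} = 3288 \cdot \frac{1}{1100} = \frac{822}{275}$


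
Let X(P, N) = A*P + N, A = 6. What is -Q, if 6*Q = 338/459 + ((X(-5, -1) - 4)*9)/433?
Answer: -1769/1192482 ≈ -0.0014835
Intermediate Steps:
X(P, N) = N + 6*P (X(P, N) = 6*P + N = N + 6*P)
Q = 1769/1192482 (Q = (338/459 + (((-1 + 6*(-5)) - 4)*9)/433)/6 = (338*(1/459) + (((-1 - 30) - 4)*9)*(1/433))/6 = (338/459 + ((-31 - 4)*9)*(1/433))/6 = (338/459 - 35*9*(1/433))/6 = (338/459 - 315*1/433)/6 = (338/459 - 315/433)/6 = (⅙)*(1769/198747) = 1769/1192482 ≈ 0.0014835)
-Q = -1*1769/1192482 = -1769/1192482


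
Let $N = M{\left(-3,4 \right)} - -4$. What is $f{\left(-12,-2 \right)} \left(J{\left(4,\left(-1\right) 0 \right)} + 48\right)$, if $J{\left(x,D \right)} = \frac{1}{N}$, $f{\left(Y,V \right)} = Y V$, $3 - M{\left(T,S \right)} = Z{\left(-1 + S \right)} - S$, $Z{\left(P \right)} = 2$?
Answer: $\frac{3464}{3} \approx 1154.7$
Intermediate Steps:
$M{\left(T,S \right)} = 1 + S$ ($M{\left(T,S \right)} = 3 - \left(2 - S\right) = 3 + \left(-2 + S\right) = 1 + S$)
$N = 9$ ($N = \left(1 + 4\right) - -4 = 5 + 4 = 9$)
$f{\left(Y,V \right)} = V Y$
$J{\left(x,D \right)} = \frac{1}{9}$
$f{\left(-12,-2 \right)} \left(J{\left(4,\left(-1\right) 0 \right)} + 48\right) = \left(-2\right) \left(-12\right) \left(\frac{1}{9} + 48\right) = 24 \cdot \frac{433}{9} = \frac{3464}{3}$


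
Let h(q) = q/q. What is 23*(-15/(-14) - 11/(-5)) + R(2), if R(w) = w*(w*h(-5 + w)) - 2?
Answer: 5407/70 ≈ 77.243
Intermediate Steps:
h(q) = 1
R(w) = -2 + w² (R(w) = w*(w*1) - 2 = w*w - 2 = w² - 2 = -2 + w²)
23*(-15/(-14) - 11/(-5)) + R(2) = 23*(-15/(-14) - 11/(-5)) + (-2 + 2²) = 23*(-15*(-1/14) - 11*(-⅕)) + (-2 + 4) = 23*(15/14 + 11/5) + 2 = 23*(229/70) + 2 = 5267/70 + 2 = 5407/70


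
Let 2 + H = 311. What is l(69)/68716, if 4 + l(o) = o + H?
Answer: 187/34358 ≈ 0.0054427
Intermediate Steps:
H = 309 (H = -2 + 311 = 309)
l(o) = 305 + o (l(o) = -4 + (o + 309) = -4 + (309 + o) = 305 + o)
l(69)/68716 = (305 + 69)/68716 = 374*(1/68716) = 187/34358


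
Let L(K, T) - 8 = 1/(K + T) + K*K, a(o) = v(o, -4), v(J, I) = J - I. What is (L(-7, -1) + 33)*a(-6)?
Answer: -719/4 ≈ -179.75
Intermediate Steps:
a(o) = 4 + o (a(o) = o - 1*(-4) = o + 4 = 4 + o)
L(K, T) = 8 + K**2 + 1/(K + T) (L(K, T) = 8 + (1/(K + T) + K*K) = 8 + (1/(K + T) + K**2) = 8 + (K**2 + 1/(K + T)) = 8 + K**2 + 1/(K + T))
(L(-7, -1) + 33)*a(-6) = ((1 + (-7)**3 + 8*(-7) + 8*(-1) - 1*(-7)**2)/(-7 - 1) + 33)*(4 - 6) = ((1 - 343 - 56 - 8 - 1*49)/(-8) + 33)*(-2) = (-(1 - 343 - 56 - 8 - 49)/8 + 33)*(-2) = (-1/8*(-455) + 33)*(-2) = (455/8 + 33)*(-2) = (719/8)*(-2) = -719/4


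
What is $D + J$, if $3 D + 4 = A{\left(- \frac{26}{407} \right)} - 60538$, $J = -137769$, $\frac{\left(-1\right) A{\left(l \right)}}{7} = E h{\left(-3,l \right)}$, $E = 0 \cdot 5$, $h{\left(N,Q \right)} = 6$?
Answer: $- \frac{473849}{3} \approx -1.5795 \cdot 10^{5}$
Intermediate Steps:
$E = 0$
$A{\left(l \right)} = 0$ ($A{\left(l \right)} = - 7 \cdot 0 \cdot 6 = \left(-7\right) 0 = 0$)
$D = - \frac{60542}{3}$ ($D = - \frac{4}{3} + \frac{0 - 60538}{3} = - \frac{4}{3} + \frac{1}{3} \left(-60538\right) = - \frac{4}{3} - \frac{60538}{3} = - \frac{60542}{3} \approx -20181.0$)
$D + J = - \frac{60542}{3} - 137769 = - \frac{473849}{3}$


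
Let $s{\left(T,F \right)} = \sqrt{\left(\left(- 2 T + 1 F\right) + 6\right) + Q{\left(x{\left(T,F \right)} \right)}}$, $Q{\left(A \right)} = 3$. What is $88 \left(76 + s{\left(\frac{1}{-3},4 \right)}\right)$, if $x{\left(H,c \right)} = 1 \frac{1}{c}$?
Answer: $6688 + \frac{88 \sqrt{123}}{3} \approx 7013.3$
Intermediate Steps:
$x{\left(H,c \right)} = \frac{1}{c}$
$s{\left(T,F \right)} = \sqrt{9 + F - 2 T}$ ($s{\left(T,F \right)} = \sqrt{\left(\left(- 2 T + 1 F\right) + 6\right) + 3} = \sqrt{\left(\left(- 2 T + F\right) + 6\right) + 3} = \sqrt{\left(\left(F - 2 T\right) + 6\right) + 3} = \sqrt{\left(6 + F - 2 T\right) + 3} = \sqrt{9 + F - 2 T}$)
$88 \left(76 + s{\left(\frac{1}{-3},4 \right)}\right) = 88 \left(76 + \sqrt{9 + 4 - \frac{2}{-3}}\right) = 88 \left(76 + \sqrt{9 + 4 - - \frac{2}{3}}\right) = 88 \left(76 + \sqrt{9 + 4 + \frac{2}{3}}\right) = 88 \left(76 + \sqrt{\frac{41}{3}}\right) = 88 \left(76 + \frac{\sqrt{123}}{3}\right) = 6688 + \frac{88 \sqrt{123}}{3}$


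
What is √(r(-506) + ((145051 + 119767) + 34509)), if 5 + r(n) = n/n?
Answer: √299323 ≈ 547.10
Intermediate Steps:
r(n) = -4 (r(n) = -5 + n/n = -5 + 1 = -4)
√(r(-506) + ((145051 + 119767) + 34509)) = √(-4 + ((145051 + 119767) + 34509)) = √(-4 + (264818 + 34509)) = √(-4 + 299327) = √299323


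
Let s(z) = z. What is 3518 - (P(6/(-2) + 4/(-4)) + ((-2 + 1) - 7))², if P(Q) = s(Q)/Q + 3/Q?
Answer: 55327/16 ≈ 3457.9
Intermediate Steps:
P(Q) = 1 + 3/Q (P(Q) = Q/Q + 3/Q = 1 + 3/Q)
3518 - (P(6/(-2) + 4/(-4)) + ((-2 + 1) - 7))² = 3518 - ((3 + (6/(-2) + 4/(-4)))/(6/(-2) + 4/(-4)) + ((-2 + 1) - 7))² = 3518 - ((3 + (6*(-½) + 4*(-¼)))/(6*(-½) + 4*(-¼)) + (-1 - 7))² = 3518 - ((3 + (-3 - 1))/(-3 - 1) - 8)² = 3518 - ((3 - 4)/(-4) - 8)² = 3518 - (-¼*(-1) - 8)² = 3518 - (¼ - 8)² = 3518 - (-31/4)² = 3518 - 1*961/16 = 3518 - 961/16 = 55327/16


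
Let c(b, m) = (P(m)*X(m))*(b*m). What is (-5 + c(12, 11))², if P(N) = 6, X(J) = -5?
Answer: 15721225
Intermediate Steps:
c(b, m) = -30*b*m (c(b, m) = (6*(-5))*(b*m) = -30*b*m)
(-5 + c(12, 11))² = (-5 - 30*12*11)² = (-5 - 3960)² = (-3965)² = 15721225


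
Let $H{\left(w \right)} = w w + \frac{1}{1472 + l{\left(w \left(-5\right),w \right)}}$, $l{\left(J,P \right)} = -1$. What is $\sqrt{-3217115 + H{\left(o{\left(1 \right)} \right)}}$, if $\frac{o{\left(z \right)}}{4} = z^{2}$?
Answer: $\frac{2 i \sqrt{1740322678947}}{1471} \approx 1793.6 i$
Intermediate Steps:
$o{\left(z \right)} = 4 z^{2}$
$H{\left(w \right)} = \frac{1}{1471} + w^{2}$ ($H{\left(w \right)} = w w + \frac{1}{1472 - 1} = w^{2} + \frac{1}{1471} = \frac{1}{1471} + w^{2}$)
$\sqrt{-3217115 + H{\left(o{\left(1 \right)} \right)}} = \sqrt{-3217115 + \left(\frac{1}{1471} + \left(4 \cdot 1^{2}\right)^{2}\right)} = \sqrt{-3217115 + \left(\frac{1}{1471} + \left(4 \cdot 1\right)^{2}\right)} = \sqrt{-3217115 + \left(\frac{1}{1471} + 4^{2}\right)} = \sqrt{-3217115 + \left(\frac{1}{1471} + 16\right)} = \sqrt{-3217115 + \frac{23537}{1471}} = \sqrt{- \frac{4732352628}{1471}} = \frac{2 i \sqrt{1740322678947}}{1471}$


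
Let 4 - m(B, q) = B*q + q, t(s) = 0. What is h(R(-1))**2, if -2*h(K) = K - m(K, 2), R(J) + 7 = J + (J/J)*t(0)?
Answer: 169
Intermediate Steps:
m(B, q) = 4 - q - B*q (m(B, q) = 4 - (B*q + q) = 4 - (q + B*q) = 4 + (-q - B*q) = 4 - q - B*q)
R(J) = -7 + J (R(J) = -7 + (J + (J/J)*0) = -7 + (J + 1*0) = -7 + (J + 0) = -7 + J)
h(K) = 1 - 3*K/2 (h(K) = -(K - (4 - 1*2 - 1*K*2))/2 = -(K - (4 - 2 - 2*K))/2 = -(K - (2 - 2*K))/2 = -(K + (-2 + 2*K))/2 = -(-2 + 3*K)/2 = 1 - 3*K/2)
h(R(-1))**2 = (1 - 3*(-7 - 1)/2)**2 = (1 - 3/2*(-8))**2 = (1 + 12)**2 = 13**2 = 169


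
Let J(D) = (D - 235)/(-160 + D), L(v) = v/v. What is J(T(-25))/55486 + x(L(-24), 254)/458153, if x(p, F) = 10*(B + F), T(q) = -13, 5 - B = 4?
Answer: 12295635422/2198923191467 ≈ 0.0055917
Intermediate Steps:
B = 1 (B = 5 - 1*4 = 5 - 4 = 1)
L(v) = 1
J(D) = (-235 + D)/(-160 + D)
x(p, F) = 10 + 10*F (x(p, F) = 10*(1 + F) = 10 + 10*F)
J(T(-25))/55486 + x(L(-24), 254)/458153 = ((-235 - 13)/(-160 - 13))/55486 + (10 + 10*254)/458153 = (-248/(-173))*(1/55486) + (10 + 2540)*(1/458153) = -1/173*(-248)*(1/55486) + 2550*(1/458153) = (248/173)*(1/55486) + 2550/458153 = 124/4799539 + 2550/458153 = 12295635422/2198923191467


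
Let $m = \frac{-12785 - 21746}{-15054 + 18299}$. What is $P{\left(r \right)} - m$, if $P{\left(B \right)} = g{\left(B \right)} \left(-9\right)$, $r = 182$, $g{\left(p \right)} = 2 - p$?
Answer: $\frac{5291431}{3245} \approx 1630.6$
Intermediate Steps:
$m = - \frac{34531}{3245} \approx -10.641$
$P{\left(B \right)} = -18 + 9 B$ ($P{\left(B \right)} = \left(2 - B\right) \left(-9\right) = -18 + 9 B$)
$P{\left(r \right)} - m = \left(-18 + 9 \cdot 182\right) - - \frac{34531}{3245} = \left(-18 + 1638\right) + \frac{34531}{3245} = 1620 + \frac{34531}{3245} = \frac{5291431}{3245}$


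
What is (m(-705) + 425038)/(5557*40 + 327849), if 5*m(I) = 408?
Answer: 2125598/2750645 ≈ 0.77276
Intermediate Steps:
m(I) = 408/5 (m(I) = (1/5)*408 = 408/5)
(m(-705) + 425038)/(5557*40 + 327849) = (408/5 + 425038)/(5557*40 + 327849) = 2125598/(5*(222280 + 327849)) = (2125598/5)/550129 = (2125598/5)*(1/550129) = 2125598/2750645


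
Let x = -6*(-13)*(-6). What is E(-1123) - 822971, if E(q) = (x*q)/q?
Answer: -823439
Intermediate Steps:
x = -468 (x = 78*(-6) = -468)
E(q) = -468 (E(q) = (-468*q)/q = -468)
E(-1123) - 822971 = -468 - 822971 = -823439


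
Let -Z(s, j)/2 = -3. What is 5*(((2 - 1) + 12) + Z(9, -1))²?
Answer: 1805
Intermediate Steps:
Z(s, j) = 6 (Z(s, j) = -2*(-3) = 6)
5*(((2 - 1) + 12) + Z(9, -1))² = 5*(((2 - 1) + 12) + 6)² = 5*((1 + 12) + 6)² = 5*(13 + 6)² = 5*19² = 5*361 = 1805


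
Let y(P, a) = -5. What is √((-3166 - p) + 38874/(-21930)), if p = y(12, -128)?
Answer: I*√42251558770/3655 ≈ 56.239*I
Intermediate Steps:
p = -5
√((-3166 - p) + 38874/(-21930)) = √((-3166 - 1*(-5)) + 38874/(-21930)) = √((-3166 + 5) + 38874*(-1/21930)) = √(-3161 - 6479/3655) = √(-11559934/3655) = I*√42251558770/3655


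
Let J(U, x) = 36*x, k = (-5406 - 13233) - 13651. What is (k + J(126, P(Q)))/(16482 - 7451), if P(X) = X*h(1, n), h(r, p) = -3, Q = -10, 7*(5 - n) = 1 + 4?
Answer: -31210/9031 ≈ -3.4559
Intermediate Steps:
n = 30/7 (n = 5 - (1 + 4)/7 = 5 - ⅐*5 = 5 - 5/7 = 30/7 ≈ 4.2857)
P(X) = -3*X (P(X) = X*(-3) = -3*X)
k = -32290 (k = -18639 - 13651 = -32290)
(k + J(126, P(Q)))/(16482 - 7451) = (-32290 + 36*(-3*(-10)))/(16482 - 7451) = (-32290 + 36*30)/9031 = (-32290 + 1080)*(1/9031) = -31210*1/9031 = -31210/9031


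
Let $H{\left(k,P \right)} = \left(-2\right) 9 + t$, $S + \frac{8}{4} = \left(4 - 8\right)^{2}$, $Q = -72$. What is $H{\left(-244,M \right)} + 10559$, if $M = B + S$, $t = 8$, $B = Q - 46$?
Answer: $10549$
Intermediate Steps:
$B = -118$ ($B = -72 - 46 = -118$)
$S = 14$ ($S = -2 + \left(4 - 8\right)^{2} = -2 + \left(-4\right)^{2} = -2 + 16 = 14$)
$M = -104$ ($M = -118 + 14 = -104$)
$H{\left(k,P \right)} = -10$ ($H{\left(k,P \right)} = \left(-2\right) 9 + 8 = -18 + 8 = -10$)
$H{\left(-244,M \right)} + 10559 = -10 + 10559 = 10549$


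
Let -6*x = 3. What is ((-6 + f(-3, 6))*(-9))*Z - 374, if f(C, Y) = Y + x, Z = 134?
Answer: 229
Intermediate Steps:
x = -½ (x = -⅙*3 = -½ ≈ -0.50000)
f(C, Y) = -½ + Y (f(C, Y) = Y - ½ = -½ + Y)
((-6 + f(-3, 6))*(-9))*Z - 374 = ((-6 + (-½ + 6))*(-9))*134 - 374 = ((-6 + 11/2)*(-9))*134 - 374 = -½*(-9)*134 - 374 = (9/2)*134 - 374 = 603 - 374 = 229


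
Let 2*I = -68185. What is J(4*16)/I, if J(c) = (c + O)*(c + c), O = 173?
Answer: -60672/68185 ≈ -0.88981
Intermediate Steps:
J(c) = 2*c*(173 + c) (J(c) = (c + 173)*(c + c) = (173 + c)*(2*c) = 2*c*(173 + c))
I = -68185/2 (I = (1/2)*(-68185) = -68185/2 ≈ -34093.)
J(4*16)/I = (2*(4*16)*(173 + 4*16))/(-68185/2) = (2*64*(173 + 64))*(-2/68185) = (2*64*237)*(-2/68185) = 30336*(-2/68185) = -60672/68185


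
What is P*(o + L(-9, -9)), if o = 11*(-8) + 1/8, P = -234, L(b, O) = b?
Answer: 90675/4 ≈ 22669.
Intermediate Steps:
o = -703/8 (o = -88 + ⅛ = -703/8 ≈ -87.875)
P*(o + L(-9, -9)) = -234*(-703/8 - 9) = -234*(-775/8) = 90675/4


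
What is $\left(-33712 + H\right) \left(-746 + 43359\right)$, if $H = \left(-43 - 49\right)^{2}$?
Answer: $-1075893024$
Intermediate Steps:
$H = 8464$ ($H = \left(-92\right)^{2} = 8464$)
$\left(-33712 + H\right) \left(-746 + 43359\right) = \left(-33712 + 8464\right) \left(-746 + 43359\right) = \left(-25248\right) 42613 = -1075893024$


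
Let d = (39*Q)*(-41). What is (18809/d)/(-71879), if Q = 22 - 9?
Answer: 18809/1494148773 ≈ 1.2588e-5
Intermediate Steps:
Q = 13
d = -20787 (d = (39*13)*(-41) = 507*(-41) = -20787)
(18809/d)/(-71879) = (18809/(-20787))/(-71879) = (18809*(-1/20787))*(-1/71879) = -18809/20787*(-1/71879) = 18809/1494148773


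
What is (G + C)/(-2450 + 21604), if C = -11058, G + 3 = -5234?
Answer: -16295/19154 ≈ -0.85074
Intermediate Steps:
G = -5237 (G = -3 - 5234 = -5237)
(G + C)/(-2450 + 21604) = (-5237 - 11058)/(-2450 + 21604) = -16295/19154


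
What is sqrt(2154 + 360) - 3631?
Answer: -3631 + sqrt(2514) ≈ -3580.9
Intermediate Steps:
sqrt(2154 + 360) - 3631 = sqrt(2514) - 3631 = -3631 + sqrt(2514)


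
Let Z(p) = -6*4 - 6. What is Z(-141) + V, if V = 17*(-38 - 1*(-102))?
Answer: 1058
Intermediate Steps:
Z(p) = -30 (Z(p) = -24 - 6 = -30)
V = 1088 (V = 17*(-38 + 102) = 17*64 = 1088)
Z(-141) + V = -30 + 1088 = 1058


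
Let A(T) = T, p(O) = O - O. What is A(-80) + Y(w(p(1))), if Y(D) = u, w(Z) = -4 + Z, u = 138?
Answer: 58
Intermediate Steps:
p(O) = 0
Y(D) = 138
A(-80) + Y(w(p(1))) = -80 + 138 = 58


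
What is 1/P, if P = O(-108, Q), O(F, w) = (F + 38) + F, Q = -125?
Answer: -1/178 ≈ -0.0056180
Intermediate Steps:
O(F, w) = 38 + 2*F (O(F, w) = (38 + F) + F = 38 + 2*F)
P = -178 (P = 38 + 2*(-108) = 38 - 216 = -178)
1/P = 1/(-178) = -1/178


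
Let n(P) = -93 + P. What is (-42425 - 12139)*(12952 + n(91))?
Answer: -706603800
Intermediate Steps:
(-42425 - 12139)*(12952 + n(91)) = (-42425 - 12139)*(12952 + (-93 + 91)) = -54564*(12952 - 2) = -54564*12950 = -706603800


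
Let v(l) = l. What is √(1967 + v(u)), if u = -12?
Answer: √1955 ≈ 44.215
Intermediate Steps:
√(1967 + v(u)) = √(1967 - 12) = √1955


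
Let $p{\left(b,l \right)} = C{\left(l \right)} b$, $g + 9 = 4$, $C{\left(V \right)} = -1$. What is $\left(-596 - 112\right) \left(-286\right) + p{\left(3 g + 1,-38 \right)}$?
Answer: $202502$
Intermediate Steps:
$g = -5$ ($g = -9 + 4 = -5$)
$p{\left(b,l \right)} = - b$
$\left(-596 - 112\right) \left(-286\right) + p{\left(3 g + 1,-38 \right)} = \left(-596 - 112\right) \left(-286\right) - \left(3 \left(-5\right) + 1\right) = \left(-596 - 112\right) \left(-286\right) - \left(-15 + 1\right) = \left(-708\right) \left(-286\right) - -14 = 202488 + 14 = 202502$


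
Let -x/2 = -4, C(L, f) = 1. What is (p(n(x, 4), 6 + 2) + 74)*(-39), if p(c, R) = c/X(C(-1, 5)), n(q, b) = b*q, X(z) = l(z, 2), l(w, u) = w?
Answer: -4134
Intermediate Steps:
X(z) = z
x = 8 (x = -2*(-4) = 8)
p(c, R) = c (p(c, R) = c/1 = c*1 = c)
(p(n(x, 4), 6 + 2) + 74)*(-39) = (4*8 + 74)*(-39) = (32 + 74)*(-39) = 106*(-39) = -4134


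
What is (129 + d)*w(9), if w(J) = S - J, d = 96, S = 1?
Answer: -1800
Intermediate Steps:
w(J) = 1 - J
(129 + d)*w(9) = (129 + 96)*(1 - 1*9) = 225*(1 - 9) = 225*(-8) = -1800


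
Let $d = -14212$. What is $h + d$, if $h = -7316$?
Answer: $-21528$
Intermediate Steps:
$h + d = -7316 - 14212 = -21528$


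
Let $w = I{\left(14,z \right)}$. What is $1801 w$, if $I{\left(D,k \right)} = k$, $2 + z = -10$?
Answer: $-21612$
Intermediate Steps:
$z = -12$ ($z = -2 - 10 = -12$)
$w = -12$
$1801 w = 1801 \left(-12\right) = -21612$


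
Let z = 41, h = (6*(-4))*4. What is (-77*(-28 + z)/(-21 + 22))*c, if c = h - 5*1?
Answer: 101101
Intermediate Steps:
h = -96 (h = -24*4 = -96)
c = -101 (c = -96 - 5*1 = -96 - 5 = -101)
(-77*(-28 + z)/(-21 + 22))*c = -77*(-28 + 41)/(-21 + 22)*(-101) = -1001/1*(-101) = -1001*(-101) = 101101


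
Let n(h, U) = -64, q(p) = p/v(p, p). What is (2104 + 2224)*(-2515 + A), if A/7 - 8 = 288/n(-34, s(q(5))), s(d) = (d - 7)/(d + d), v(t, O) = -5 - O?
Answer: -10778884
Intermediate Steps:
q(p) = p/(-5 - p)
s(d) = (-7 + d)/(2*d) (s(d) = (-7 + d)/((2*d)) = (-7 + d)*(1/(2*d)) = (-7 + d)/(2*d))
A = 49/2 (A = 56 + 7*(288/(-64)) = 56 + 7*(288*(-1/64)) = 56 + 7*(-9/2) = 56 - 63/2 = 49/2 ≈ 24.500)
(2104 + 2224)*(-2515 + A) = (2104 + 2224)*(-2515 + 49/2) = 4328*(-4981/2) = -10778884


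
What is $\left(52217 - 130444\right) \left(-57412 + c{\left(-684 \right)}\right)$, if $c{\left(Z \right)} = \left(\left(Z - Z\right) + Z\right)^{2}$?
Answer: $-32107802788$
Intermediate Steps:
$c{\left(Z \right)} = Z^{2}$ ($c{\left(Z \right)} = \left(0 + Z\right)^{2} = Z^{2}$)
$\left(52217 - 130444\right) \left(-57412 + c{\left(-684 \right)}\right) = \left(52217 - 130444\right) \left(-57412 + \left(-684\right)^{2}\right) = - 78227 \left(-57412 + 467856\right) = \left(-78227\right) 410444 = -32107802788$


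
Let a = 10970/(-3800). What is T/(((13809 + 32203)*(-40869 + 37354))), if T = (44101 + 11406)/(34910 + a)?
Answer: -55507/5645603508533 ≈ -9.8319e-9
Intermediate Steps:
a = -1097/380 (a = 10970*(-1/3800) = -1097/380 ≈ -2.8868)
T = 21092660/13264703 (T = (44101 + 11406)/(34910 - 1097/380) = 55507/(13264703/380) = 55507*(380/13264703) = 21092660/13264703 ≈ 1.5901)
T/(((13809 + 32203)*(-40869 + 37354))) = 21092660/(13264703*(((13809 + 32203)*(-40869 + 37354)))) = 21092660/(13264703*((46012*(-3515)))) = (21092660/13264703)/(-161732180) = (21092660/13264703)*(-1/161732180) = -55507/5645603508533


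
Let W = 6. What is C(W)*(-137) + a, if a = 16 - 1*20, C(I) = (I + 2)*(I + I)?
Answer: -13156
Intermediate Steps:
C(I) = 2*I*(2 + I) (C(I) = (2 + I)*(2*I) = 2*I*(2 + I))
a = -4 (a = 16 - 20 = -4)
C(W)*(-137) + a = (2*6*(2 + 6))*(-137) - 4 = (2*6*8)*(-137) - 4 = 96*(-137) - 4 = -13152 - 4 = -13156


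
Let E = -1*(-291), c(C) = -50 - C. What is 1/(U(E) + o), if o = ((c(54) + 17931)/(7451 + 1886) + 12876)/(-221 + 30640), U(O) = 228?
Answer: 284022203/64877303323 ≈ 0.0043778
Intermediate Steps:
E = 291
o = 120241039/284022203 (o = (((-50 - 1*54) + 17931)/(7451 + 1886) + 12876)/(-221 + 30640) = (((-50 - 54) + 17931)/9337 + 12876)/30419 = ((-104 + 17931)*(1/9337) + 12876)*(1/30419) = (17827*(1/9337) + 12876)*(1/30419) = (17827/9337 + 12876)*(1/30419) = (120241039/9337)*(1/30419) = 120241039/284022203 ≈ 0.42335)
1/(U(E) + o) = 1/(228 + 120241039/284022203) = 1/(64877303323/284022203) = 284022203/64877303323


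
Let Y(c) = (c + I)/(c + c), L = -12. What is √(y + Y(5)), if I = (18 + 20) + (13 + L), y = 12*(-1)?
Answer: I*√190/5 ≈ 2.7568*I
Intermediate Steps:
y = -12
I = 39 (I = (18 + 20) + (13 - 12) = 38 + 1 = 39)
Y(c) = (39 + c)/(2*c) (Y(c) = (c + 39)/(c + c) = (39 + c)/((2*c)) = (39 + c)*(1/(2*c)) = (39 + c)/(2*c))
√(y + Y(5)) = √(-12 + (½)*(39 + 5)/5) = √(-12 + (½)*(⅕)*44) = √(-12 + 22/5) = √(-38/5) = I*√190/5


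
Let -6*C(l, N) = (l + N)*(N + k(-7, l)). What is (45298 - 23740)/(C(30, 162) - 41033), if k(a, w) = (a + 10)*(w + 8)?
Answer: -21558/49865 ≈ -0.43233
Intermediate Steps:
k(a, w) = (8 + w)*(10 + a) (k(a, w) = (10 + a)*(8 + w) = (8 + w)*(10 + a))
C(l, N) = -(N + l)*(24 + N + 3*l)/6 (C(l, N) = -(l + N)*(N + (80 + 8*(-7) + 10*l - 7*l))/6 = -(N + l)*(N + (80 - 56 + 10*l - 7*l))/6 = -(N + l)*(N + (24 + 3*l))/6 = -(N + l)*(24 + N + 3*l)/6)
(45298 - 23740)/(C(30, 162) - 41033) = (45298 - 23740)/((-⅙*162² - ½*162*(8 + 30) - ½*30*(8 + 30) - ⅙*162*30) - 41033) = 21558/((-⅙*26244 - ½*162*38 - ½*30*38 - 810) - 41033) = 21558/((-4374 - 3078 - 570 - 810) - 41033) = 21558/(-8832 - 41033) = 21558/(-49865) = 21558*(-1/49865) = -21558/49865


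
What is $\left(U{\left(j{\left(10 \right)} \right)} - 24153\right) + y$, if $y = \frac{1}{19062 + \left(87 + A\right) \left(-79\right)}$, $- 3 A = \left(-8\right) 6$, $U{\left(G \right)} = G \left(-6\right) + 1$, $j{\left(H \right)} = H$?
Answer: $- \frac{264516099}{10925} \approx -24212.0$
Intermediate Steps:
$U{\left(G \right)} = 1 - 6 G$ ($U{\left(G \right)} = - 6 G + 1 = 1 - 6 G$)
$A = 16$ ($A = - \frac{\left(-8\right) 6}{3} = \left(- \frac{1}{3}\right) \left(-48\right) = 16$)
$y = \frac{1}{10925}$ ($y = \frac{1}{19062 + \left(87 + 16\right) \left(-79\right)} = \frac{1}{19062 + 103 \left(-79\right)} = \frac{1}{19062 - 8137} = \frac{1}{10925} \approx 9.1533 \cdot 10^{-5}$)
$\left(U{\left(j{\left(10 \right)} \right)} - 24153\right) + y = \left(\left(1 - 60\right) - 24153\right) + \frac{1}{10925} = \left(-59 - 24153\right) + \frac{1}{10925} = -24212 + \frac{1}{10925} = - \frac{264516099}{10925}$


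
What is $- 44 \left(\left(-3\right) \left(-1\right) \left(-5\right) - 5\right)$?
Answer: $880$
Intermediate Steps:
$- 44 \left(\left(-3\right) \left(-1\right) \left(-5\right) - 5\right) = - 44 \left(3 \left(-5\right) - 5\right) = - 44 \left(-15 - 5\right) = \left(-44\right) \left(-20\right) = 880$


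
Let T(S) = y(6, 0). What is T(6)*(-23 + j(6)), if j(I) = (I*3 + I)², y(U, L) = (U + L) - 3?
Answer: 1659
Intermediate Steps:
y(U, L) = -3 + L + U (y(U, L) = (L + U) - 3 = -3 + L + U)
j(I) = 16*I² (j(I) = (3*I + I)² = (4*I)² = 16*I²)
T(S) = 3 (T(S) = -3 + 0 + 6 = 3)
T(6)*(-23 + j(6)) = 3*(-23 + 16*6²) = 3*(-23 + 16*36) = 3*(-23 + 576) = 3*553 = 1659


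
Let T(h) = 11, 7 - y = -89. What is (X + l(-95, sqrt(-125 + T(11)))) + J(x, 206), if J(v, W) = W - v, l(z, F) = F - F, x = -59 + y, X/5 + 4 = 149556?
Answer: 747929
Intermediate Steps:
y = 96 (y = 7 - 1*(-89) = 7 + 89 = 96)
X = 747760 (X = -20 + 5*149556 = -20 + 747780 = 747760)
x = 37 (x = -59 + 96 = 37)
l(z, F) = 0
(X + l(-95, sqrt(-125 + T(11)))) + J(x, 206) = (747760 + 0) + (206 - 1*37) = 747760 + (206 - 37) = 747760 + 169 = 747929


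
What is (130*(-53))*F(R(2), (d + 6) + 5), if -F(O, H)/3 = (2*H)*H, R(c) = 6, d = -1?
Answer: 4134000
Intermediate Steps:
F(O, H) = -6*H² (F(O, H) = -3*2*H*H = -6*H²)
(130*(-53))*F(R(2), (d + 6) + 5) = (130*(-53))*(-6*((-1 + 6) + 5)²) = -(-41340)*(5 + 5)² = -(-41340)*10² = -(-41340)*100 = -6890*(-600) = 4134000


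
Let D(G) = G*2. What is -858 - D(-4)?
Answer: -850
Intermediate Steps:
D(G) = 2*G
-858 - D(-4) = -858 - 2*(-4) = -858 - 1*(-8) = -858 + 8 = -850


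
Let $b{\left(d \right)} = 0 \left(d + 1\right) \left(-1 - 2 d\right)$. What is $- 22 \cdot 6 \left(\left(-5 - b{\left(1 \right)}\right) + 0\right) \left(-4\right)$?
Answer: $-2640$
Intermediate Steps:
$b{\left(d \right)} = 0$ ($b{\left(d \right)} = 0 \left(1 + d\right) \left(-1 - 2 d\right) = 0$)
$- 22 \cdot 6 \left(\left(-5 - b{\left(1 \right)}\right) + 0\right) \left(-4\right) = - 22 \cdot 6 \left(\left(-5 - 0\right) + 0\right) \left(-4\right) = - 22 \cdot 6 \left(\left(-5 + 0\right) + 0\right) \left(-4\right) = - 22 \cdot 6 \left(-5 + 0\right) \left(-4\right) = - 22 \cdot 6 \left(-5\right) \left(-4\right) = \left(-22\right) \left(-30\right) \left(-4\right) = 660 \left(-4\right) = -2640$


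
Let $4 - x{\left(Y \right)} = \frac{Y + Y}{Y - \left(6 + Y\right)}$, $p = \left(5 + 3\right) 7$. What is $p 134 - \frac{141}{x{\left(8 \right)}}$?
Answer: $\frac{149657}{20} \approx 7482.9$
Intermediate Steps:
$p = 56$ ($p = 8 \cdot 7 = 56$)
$x{\left(Y \right)} = 4 + \frac{Y}{3}$ ($x{\left(Y \right)} = 4 - \frac{Y + Y}{Y - \left(6 + Y\right)} = 4 - \frac{2 Y}{-6} = 4 - 2 Y \left(- \frac{1}{6}\right) = 4 - - \frac{Y}{3} = 4 + \frac{Y}{3}$)
$p 134 - \frac{141}{x{\left(8 \right)}} = 56 \cdot 134 - \frac{141}{4 + \frac{1}{3} \cdot 8} = 7504 - \frac{141}{4 + \frac{8}{3}} = 7504 - \frac{141}{\frac{20}{3}} = 7504 - \frac{423}{20} = \frac{149657}{20}$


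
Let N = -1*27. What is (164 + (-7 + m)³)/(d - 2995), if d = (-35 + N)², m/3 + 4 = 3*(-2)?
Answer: -50489/849 ≈ -59.469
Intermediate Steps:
N = -27
m = -30 (m = -12 + 3*(3*(-2)) = -12 + 3*(-6) = -12 - 18 = -30)
d = 3844 (d = (-35 - 27)² = (-62)² = 3844)
(164 + (-7 + m)³)/(d - 2995) = (164 + (-7 - 30)³)/(3844 - 2995) = (164 + (-37)³)/849 = (164 - 50653)*(1/849) = -50489*1/849 = -50489/849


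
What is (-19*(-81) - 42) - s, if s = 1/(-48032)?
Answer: 71903905/48032 ≈ 1497.0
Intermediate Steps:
s = -1/48032 ≈ -2.0819e-5
(-19*(-81) - 42) - s = (-19*(-81) - 42) - 1*(-1/48032) = (1539 - 42) + 1/48032 = 1497 + 1/48032 = 71903905/48032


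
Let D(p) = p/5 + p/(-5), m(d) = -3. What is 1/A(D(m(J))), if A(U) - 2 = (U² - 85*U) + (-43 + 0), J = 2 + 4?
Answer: -1/41 ≈ -0.024390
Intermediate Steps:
J = 6
D(p) = 0 (D(p) = p*(⅕) + p*(-⅕) = p/5 - p/5 = 0)
A(U) = -41 + U² - 85*U (A(U) = 2 + ((U² - 85*U) + (-43 + 0)) = 2 + ((U² - 85*U) - 43) = 2 + (-43 + U² - 85*U) = -41 + U² - 85*U)
1/A(D(m(J))) = 1/(-41 + 0² - 85*0) = 1/(-41 + 0 + 0) = 1/(-41) = -1/41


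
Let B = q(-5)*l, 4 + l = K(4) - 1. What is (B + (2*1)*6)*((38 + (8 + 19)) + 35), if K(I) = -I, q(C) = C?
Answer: 5700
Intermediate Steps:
l = -9 (l = -4 + (-1*4 - 1) = -4 + (-4 - 1) = -4 - 5 = -9)
B = 45 (B = -5*(-9) = 45)
(B + (2*1)*6)*((38 + (8 + 19)) + 35) = (45 + (2*1)*6)*((38 + (8 + 19)) + 35) = (45 + 2*6)*((38 + 27) + 35) = (45 + 12)*(65 + 35) = 57*100 = 5700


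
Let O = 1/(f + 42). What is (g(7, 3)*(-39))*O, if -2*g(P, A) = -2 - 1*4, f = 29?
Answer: -117/71 ≈ -1.6479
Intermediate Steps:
g(P, A) = 3 (g(P, A) = -(-2 - 1*4)/2 = -(-2 - 4)/2 = -½*(-6) = 3)
O = 1/71 (O = 1/(29 + 42) = 1/71 ≈ 0.014085)
(g(7, 3)*(-39))*O = (3*(-39))*(1/71) = -117*1/71 = -117/71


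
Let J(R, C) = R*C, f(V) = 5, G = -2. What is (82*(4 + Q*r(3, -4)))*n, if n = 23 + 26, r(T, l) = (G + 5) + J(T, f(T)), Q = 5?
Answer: 377692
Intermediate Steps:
J(R, C) = C*R
r(T, l) = 3 + 5*T (r(T, l) = (-2 + 5) + 5*T = 3 + 5*T)
n = 49
(82*(4 + Q*r(3, -4)))*n = (82*(4 + 5*(3 + 5*3)))*49 = (82*(4 + 5*(3 + 15)))*49 = (82*(4 + 5*18))*49 = (82*(4 + 90))*49 = (82*94)*49 = 7708*49 = 377692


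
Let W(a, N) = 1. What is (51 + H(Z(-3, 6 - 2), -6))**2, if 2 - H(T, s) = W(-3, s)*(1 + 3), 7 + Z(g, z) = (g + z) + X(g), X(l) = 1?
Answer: 2401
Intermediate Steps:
Z(g, z) = -6 + g + z (Z(g, z) = -7 + ((g + z) + 1) = -7 + (1 + g + z) = -6 + g + z)
H(T, s) = -2 (H(T, s) = 2 - (1 + 3) = 2 - 4 = -2)
(51 + H(Z(-3, 6 - 2), -6))**2 = (51 - 2)**2 = 49**2 = 2401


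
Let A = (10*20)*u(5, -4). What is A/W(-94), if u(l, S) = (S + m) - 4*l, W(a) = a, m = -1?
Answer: 2500/47 ≈ 53.191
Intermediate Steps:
u(l, S) = -1 + S - 4*l (u(l, S) = (S - 1) - 4*l = (-1 + S) - 4*l = -1 + S - 4*l)
A = -5000 (A = (10*20)*(-1 - 4 - 4*5) = 200*(-1 - 4 - 20) = 200*(-25) = -5000)
A/W(-94) = -5000/(-94) = -5000*(-1/94) = 2500/47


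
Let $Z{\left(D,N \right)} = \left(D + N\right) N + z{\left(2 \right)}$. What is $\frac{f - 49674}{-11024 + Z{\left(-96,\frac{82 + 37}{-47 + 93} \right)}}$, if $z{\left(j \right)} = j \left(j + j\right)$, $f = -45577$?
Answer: $\frac{11855948}{1401247} \approx 8.461$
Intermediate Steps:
$z{\left(j \right)} = 2 j^{2}$ ($z{\left(j \right)} = j 2 j = 2 j^{2}$)
$Z{\left(D,N \right)} = 8 + N \left(D + N\right)$ ($Z{\left(D,N \right)} = \left(D + N\right) N + 2 \cdot 2^{2} = N \left(D + N\right) + 2 \cdot 4 = N \left(D + N\right) + 8 = 8 + N \left(D + N\right)$)
$\frac{f - 49674}{-11024 + Z{\left(-96,\frac{82 + 37}{-47 + 93} \right)}} = \frac{-45577 - 49674}{-11024 + \left(8 + \left(\frac{82 + 37}{-47 + 93}\right)^{2} - 96 \frac{82 + 37}{-47 + 93}\right)} = - \frac{95251}{-11024 + \left(8 + \left(\frac{119}{46}\right)^{2} - 96 \cdot \frac{119}{46}\right)} = - \frac{95251}{-11024 + \left(8 + \left(119 \cdot \frac{1}{46}\right)^{2} - 96 \cdot 119 \cdot \frac{1}{46}\right)} = - \frac{95251}{-11024 + \left(8 + \left(\frac{119}{46}\right)^{2} - \frac{5712}{23}\right)} = - \frac{95251}{-11024 + \left(8 + \frac{14161}{2116} - \frac{5712}{23}\right)} = - \frac{95251}{-11024 - \frac{494415}{2116}} = - \frac{95251}{- \frac{23821199}{2116}} = \left(-95251\right) \left(- \frac{2116}{23821199}\right) = \frac{11855948}{1401247}$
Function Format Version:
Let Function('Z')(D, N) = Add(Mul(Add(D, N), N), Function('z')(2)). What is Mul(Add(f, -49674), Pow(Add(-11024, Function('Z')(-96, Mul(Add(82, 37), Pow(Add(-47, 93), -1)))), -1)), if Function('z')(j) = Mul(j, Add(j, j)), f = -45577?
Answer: Rational(11855948, 1401247) ≈ 8.4610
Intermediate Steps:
Function('z')(j) = Mul(2, Pow(j, 2)) (Function('z')(j) = Mul(j, Mul(2, j)) = Mul(2, Pow(j, 2)))
Function('Z')(D, N) = Add(8, Mul(N, Add(D, N))) (Function('Z')(D, N) = Add(Mul(Add(D, N), N), Mul(2, Pow(2, 2))) = Add(Mul(N, Add(D, N)), Mul(2, 4)) = Add(Mul(N, Add(D, N)), 8) = Add(8, Mul(N, Add(D, N))))
Mul(Add(f, -49674), Pow(Add(-11024, Function('Z')(-96, Mul(Add(82, 37), Pow(Add(-47, 93), -1)))), -1)) = Mul(Add(-45577, -49674), Pow(Add(-11024, Add(8, Pow(Mul(Add(82, 37), Pow(Add(-47, 93), -1)), 2), Mul(-96, Mul(Add(82, 37), Pow(Add(-47, 93), -1))))), -1)) = Mul(-95251, Pow(Add(-11024, Add(8, Pow(Mul(119, Pow(46, -1)), 2), Mul(-96, Mul(119, Pow(46, -1))))), -1)) = Mul(-95251, Pow(Add(-11024, Add(8, Pow(Mul(119, Rational(1, 46)), 2), Mul(-96, Mul(119, Rational(1, 46))))), -1)) = Mul(-95251, Pow(Add(-11024, Add(8, Pow(Rational(119, 46), 2), Mul(-96, Rational(119, 46)))), -1)) = Mul(-95251, Pow(Add(-11024, Add(8, Rational(14161, 2116), Rational(-5712, 23))), -1)) = Mul(-95251, Pow(Add(-11024, Rational(-494415, 2116)), -1)) = Mul(-95251, Pow(Rational(-23821199, 2116), -1)) = Mul(-95251, Rational(-2116, 23821199)) = Rational(11855948, 1401247)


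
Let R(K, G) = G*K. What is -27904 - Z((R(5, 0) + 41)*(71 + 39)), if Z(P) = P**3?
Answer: -91733878904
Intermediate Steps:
-27904 - Z((R(5, 0) + 41)*(71 + 39)) = -27904 - ((0*5 + 41)*(71 + 39))**3 = -27904 - ((0 + 41)*110)**3 = -27904 - (41*110)**3 = -27904 - 1*4510**3 = -27904 - 1*91733851000 = -27904 - 91733851000 = -91733878904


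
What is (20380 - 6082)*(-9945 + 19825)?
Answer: 141264240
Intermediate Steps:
(20380 - 6082)*(-9945 + 19825) = 14298*9880 = 141264240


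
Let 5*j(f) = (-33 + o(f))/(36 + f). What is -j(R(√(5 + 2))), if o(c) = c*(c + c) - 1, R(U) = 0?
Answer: 17/90 ≈ 0.18889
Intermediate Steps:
o(c) = -1 + 2*c² (o(c) = c*(2*c) - 1 = 2*c² - 1 = -1 + 2*c²)
j(f) = (-34 + 2*f²)/(5*(36 + f)) (j(f) = ((-33 + (-1 + 2*f²))/(36 + f))/5 = ((-34 + 2*f²)/(36 + f))/5 = (-34 + 2*f²)/(5*(36 + f)))
-j(R(√(5 + 2))) = -2*(-17 + 0²)/(5*(36 + 0)) = -2*(-17 + 0)/(5*36) = -2*(-17)/(5*36) = -1*(-17/90) = 17/90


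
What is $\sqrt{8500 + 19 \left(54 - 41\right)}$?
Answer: $\sqrt{8747} \approx 93.525$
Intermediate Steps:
$\sqrt{8500 + 19 \left(54 - 41\right)} = \sqrt{8500 + 19 \cdot 13} = \sqrt{8500 + 247} = \sqrt{8747}$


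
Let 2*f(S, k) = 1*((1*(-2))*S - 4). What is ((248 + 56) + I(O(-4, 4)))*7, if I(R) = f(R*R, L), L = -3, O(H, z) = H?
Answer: 2002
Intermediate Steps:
f(S, k) = -2 - S (f(S, k) = (1*((1*(-2))*S - 4))/2 = (1*(-2*S - 4))/2 = (1*(-4 - 2*S))/2 = (-4 - 2*S)/2 = -2 - S)
I(R) = -2 - R² (I(R) = -2 - R*R = -2 - R²)
((248 + 56) + I(O(-4, 4)))*7 = ((248 + 56) + (-2 - 1*(-4)²))*7 = (304 + (-2 - 1*16))*7 = (304 + (-2 - 16))*7 = (304 - 18)*7 = 286*7 = 2002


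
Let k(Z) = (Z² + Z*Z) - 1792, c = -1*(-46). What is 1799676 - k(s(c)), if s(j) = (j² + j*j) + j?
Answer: -34801100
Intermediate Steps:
c = 46
s(j) = j + 2*j² (s(j) = (j² + j²) + j = 2*j² + j = j + 2*j²)
k(Z) = -1792 + 2*Z² (k(Z) = (Z² + Z²) - 1792 = 2*Z² - 1792 = -1792 + 2*Z²)
1799676 - k(s(c)) = 1799676 - (-1792 + 2*(46*(1 + 2*46))²) = 1799676 - (-1792 + 2*(46*(1 + 92))²) = 1799676 - (-1792 + 2*(46*93)²) = 1799676 - (-1792 + 2*4278²) = 1799676 - (-1792 + 2*18301284) = 1799676 - (-1792 + 36602568) = 1799676 - 1*36600776 = 1799676 - 36600776 = -34801100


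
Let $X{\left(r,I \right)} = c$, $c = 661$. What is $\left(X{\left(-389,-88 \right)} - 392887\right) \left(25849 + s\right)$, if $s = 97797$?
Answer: $-48497175996$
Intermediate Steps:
$X{\left(r,I \right)} = 661$
$\left(X{\left(-389,-88 \right)} - 392887\right) \left(25849 + s\right) = \left(661 - 392887\right) \left(25849 + 97797\right) = \left(-392226\right) 123646 = -48497175996$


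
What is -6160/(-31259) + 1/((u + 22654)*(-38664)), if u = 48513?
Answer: 16949861438821/86012292157992 ≈ 0.19706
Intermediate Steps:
-6160/(-31259) + 1/((u + 22654)*(-38664)) = -6160/(-31259) + 1/((48513 + 22654)*(-38664)) = -6160*(-1/31259) - 1/38664/71167 = 6160/31259 + (1/71167)*(-1/38664) = 6160/31259 - 1/2751600888 = 16949861438821/86012292157992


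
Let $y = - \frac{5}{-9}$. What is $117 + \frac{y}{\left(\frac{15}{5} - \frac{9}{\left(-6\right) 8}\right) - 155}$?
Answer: $\frac{2557657}{21861} \approx 117.0$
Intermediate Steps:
$y = \frac{5}{9}$ ($y = \left(-5\right) \left(- \frac{1}{9}\right) = \frac{5}{9} \approx 0.55556$)
$117 + \frac{y}{\left(\frac{15}{5} - \frac{9}{\left(-6\right) 8}\right) - 155} = 117 + \frac{1}{\left(\frac{15}{5} - \frac{9}{\left(-6\right) 8}\right) - 155} \cdot \frac{5}{9} = 117 + \frac{1}{\left(15 \cdot \frac{1}{5} - \frac{9}{-48}\right) - 155} \cdot \frac{5}{9} = 117 + \frac{1}{\left(3 - - \frac{3}{16}\right) - 155} \cdot \frac{5}{9} = 117 + \frac{1}{\left(3 + \frac{3}{16}\right) - 155} \cdot \frac{5}{9} = 117 + \frac{1}{\frac{51}{16} - 155} \cdot \frac{5}{9} = 117 + \frac{1}{- \frac{2429}{16}} \cdot \frac{5}{9} = 117 - \frac{80}{21861} = \frac{2557657}{21861}$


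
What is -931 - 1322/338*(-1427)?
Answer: 785908/169 ≈ 4650.3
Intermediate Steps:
-931 - 1322/338*(-1427) = -931 - 1322*1/338*(-1427) = -931 - 661/169*(-1427) = -931 + 943247/169 = 785908/169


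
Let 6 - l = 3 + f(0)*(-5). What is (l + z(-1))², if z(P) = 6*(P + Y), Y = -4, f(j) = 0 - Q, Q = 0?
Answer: 729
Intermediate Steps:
f(j) = 0 (f(j) = 0 - 1*0 = 0 + 0 = 0)
l = 3 (l = 6 - (3 + 0*(-5)) = 6 - (3 + 0) = 6 - 1*3 = 6 - 3 = 3)
z(P) = -24 + 6*P (z(P) = 6*(P - 4) = 6*(-4 + P) = -24 + 6*P)
(l + z(-1))² = (3 + (-24 + 6*(-1)))² = (3 + (-24 - 6))² = (3 - 30)² = (-27)² = 729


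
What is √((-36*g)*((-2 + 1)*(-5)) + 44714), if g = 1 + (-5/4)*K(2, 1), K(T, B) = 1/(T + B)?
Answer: √44609 ≈ 211.21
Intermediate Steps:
K(T, B) = 1/(B + T)
g = 7/12 (g = 1 + (-5/4)/(1 + 2) = 1 - 5*¼/3 = 1 - 5/4*⅓ = 1 - 5/12 = 7/12 ≈ 0.58333)
√((-36*g)*((-2 + 1)*(-5)) + 44714) = √((-36*7/12)*((-2 + 1)*(-5)) + 44714) = √(-(-21)*(-5) + 44714) = √(-21*5 + 44714) = √(-105 + 44714) = √44609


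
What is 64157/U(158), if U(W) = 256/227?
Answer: 14563639/256 ≈ 56889.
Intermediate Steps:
U(W) = 256/227 (U(W) = 256*(1/227) = 256/227)
64157/U(158) = 64157/(256/227) = 64157*(227/256) = 14563639/256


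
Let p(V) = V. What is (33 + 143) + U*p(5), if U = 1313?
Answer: 6741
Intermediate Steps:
(33 + 143) + U*p(5) = (33 + 143) + 1313*5 = 176 + 6565 = 6741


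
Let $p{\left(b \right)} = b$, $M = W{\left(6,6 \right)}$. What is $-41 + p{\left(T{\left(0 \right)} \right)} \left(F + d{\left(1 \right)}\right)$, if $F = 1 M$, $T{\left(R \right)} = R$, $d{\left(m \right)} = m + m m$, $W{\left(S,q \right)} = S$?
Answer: $-41$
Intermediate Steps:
$M = 6$
$d{\left(m \right)} = m + m^{2}$
$F = 6$ ($F = 1 \cdot 6 = 6$)
$-41 + p{\left(T{\left(0 \right)} \right)} \left(F + d{\left(1 \right)}\right) = -41 + 0 \left(6 + 1 \left(1 + 1\right)\right) = -41 + 0 \left(6 + 1 \cdot 2\right) = -41 + 0 \left(6 + 2\right) = -41 + 0 \cdot 8 = -41 + 0 = -41$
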